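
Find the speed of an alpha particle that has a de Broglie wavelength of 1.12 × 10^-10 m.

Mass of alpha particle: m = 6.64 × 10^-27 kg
8.91 × 10^2 m/s

From the de Broglie relation λ = h/(mv), we solve for v:

v = h/(mλ)
v = (6.626 × 10^-34 J·s) / (6.64 × 10^-27 kg × 1.12 × 10^-10 m)
v = 8.91 × 10^2 m/s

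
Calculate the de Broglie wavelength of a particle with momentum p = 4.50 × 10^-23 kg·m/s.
1.47 × 10^-11 m

Using the de Broglie relation λ = h/p:

λ = h/p
λ = (6.626 × 10^-34 J·s) / (4.50 × 10^-23 kg·m/s)
λ = 1.47 × 10^-11 m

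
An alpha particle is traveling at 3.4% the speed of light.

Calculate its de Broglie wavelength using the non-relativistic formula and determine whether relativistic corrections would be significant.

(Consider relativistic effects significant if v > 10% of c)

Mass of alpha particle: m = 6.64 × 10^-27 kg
No, relativistic corrections are not needed.

Using the non-relativistic de Broglie formula λ = h/(mv):

v = 3.4% × c = 1.019 × 10^7 m/s

λ = h/(mv)
λ = (6.626 × 10^-34 J·s) / (6.64 × 10^-27 kg × 1.019 × 10^7 m/s)
λ = 9.79 × 10^-15 m

Since v = 3.4% of c < 10% of c, relativistic corrections are NOT significant and this non-relativistic result is a good approximation.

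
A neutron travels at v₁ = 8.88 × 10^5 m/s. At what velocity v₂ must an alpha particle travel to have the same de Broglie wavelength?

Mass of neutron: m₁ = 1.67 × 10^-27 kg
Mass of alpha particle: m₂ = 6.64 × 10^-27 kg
v₂ = 2.23 × 10^5 m/s

For equal de Broglie wavelengths: λ₁ = λ₂

h/(m₁v₁) = h/(m₂v₂)
m₁v₁ = m₂v₂
v₂ = v₁ · (m₁/m₂)

v₂ = 8.88 × 10^5 m/s × (1.67 × 10^-27 kg / 6.64 × 10^-27 kg)
v₂ = 2.23 × 10^5 m/s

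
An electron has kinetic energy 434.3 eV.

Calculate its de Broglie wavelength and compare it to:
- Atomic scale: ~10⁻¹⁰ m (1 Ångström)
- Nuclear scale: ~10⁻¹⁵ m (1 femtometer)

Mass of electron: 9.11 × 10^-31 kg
λ = 5.88 × 10^-11 m, which is between nuclear and atomic scales.

Using λ = h/√(2mKE):

KE = 434.3 eV = 6.958 × 10^-17 J

λ = h/√(2mKE)
λ = (6.626 × 10^-34 J·s) / √(2 × 9.11 × 10^-31 kg × 6.958 × 10^-17 J)
λ = 5.88 × 10^-11 m

Comparison:
- Atomic scale (10⁻¹⁰ m): λ is 0.59× this size
- Nuclear scale (10⁻¹⁵ m): λ is 5.9e+04× this size

The wavelength is between nuclear and atomic scales.

This wavelength is appropriate for probing atomic structure but too large for nuclear physics experiments.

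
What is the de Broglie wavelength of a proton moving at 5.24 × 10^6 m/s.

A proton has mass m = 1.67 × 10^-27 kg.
7.57 × 10^-14 m

Using the de Broglie relation λ = h/(mv):

λ = h/(mv)
λ = (6.626 × 10^-34 J·s) / (1.67 × 10^-27 kg × 5.24 × 10^6 m/s)
λ = 7.57 × 10^-14 m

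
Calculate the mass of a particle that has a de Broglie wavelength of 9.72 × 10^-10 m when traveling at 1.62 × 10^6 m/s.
4.21 × 10^-31 kg

From the de Broglie relation λ = h/(mv), we solve for m:

m = h/(λv)
m = (6.626 × 10^-34 J·s) / (9.72 × 10^-10 m × 1.62 × 10^6 m/s)
m = 4.21 × 10^-31 kg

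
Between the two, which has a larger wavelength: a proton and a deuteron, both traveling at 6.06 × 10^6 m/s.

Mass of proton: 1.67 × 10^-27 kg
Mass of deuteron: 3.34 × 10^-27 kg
The proton has the longer wavelength.

Using λ = h/(mv), since both particles have the same velocity, the wavelength depends only on mass.

For proton: λ₁ = h/(m₁v) = 6.55 × 10^-14 m
For deuteron: λ₂ = h/(m₂v) = 3.27 × 10^-14 m

Since λ ∝ 1/m at constant velocity, the lighter particle has the longer wavelength.

The proton has the longer de Broglie wavelength.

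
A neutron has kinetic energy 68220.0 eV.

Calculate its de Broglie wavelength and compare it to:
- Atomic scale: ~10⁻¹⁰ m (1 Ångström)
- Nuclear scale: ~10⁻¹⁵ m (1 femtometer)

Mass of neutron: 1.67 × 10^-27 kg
λ = 1.10 × 10^-13 m, which is between nuclear and atomic scales.

Using λ = h/√(2mKE):

KE = 68220.0 eV = 1.093 × 10^-14 J

λ = h/√(2mKE)
λ = (6.626 × 10^-34 J·s) / √(2 × 1.67 × 10^-27 kg × 1.093 × 10^-14 J)
λ = 1.10 × 10^-13 m

Comparison:
- Atomic scale (10⁻¹⁰ m): λ is 0.0011× this size
- Nuclear scale (10⁻¹⁵ m): λ is 1.1e+02× this size

The wavelength is between nuclear and atomic scales.

This wavelength is appropriate for probing atomic structure but too large for nuclear physics experiments.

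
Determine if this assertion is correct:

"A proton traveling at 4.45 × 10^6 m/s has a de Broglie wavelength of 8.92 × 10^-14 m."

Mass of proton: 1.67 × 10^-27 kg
True

The claim is correct.

Using λ = h/(mv):
λ = (6.626 × 10^-34 J·s) / (1.67 × 10^-27 kg × 4.45 × 10^6 m/s)
λ = 8.92 × 10^-14 m

This matches the claimed value.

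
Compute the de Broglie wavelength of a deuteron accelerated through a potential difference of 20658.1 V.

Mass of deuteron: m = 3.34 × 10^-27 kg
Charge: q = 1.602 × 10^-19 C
1.41 × 10^-13 m

When a particle is accelerated through voltage V, it gains kinetic energy KE = qV.

The de Broglie wavelength is then λ = h/√(2mqV):

λ = h/√(2mqV)
λ = (6.626 × 10^-34 J·s) / √(2 × 3.34 × 10^-27 kg × 1.602 × 10^-19 C × 20658.1 V)
λ = 1.41 × 10^-13 m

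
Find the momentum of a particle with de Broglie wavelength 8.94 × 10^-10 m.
7.41 × 10^-25 kg·m/s

From the de Broglie relation λ = h/p, we solve for p:

p = h/λ
p = (6.626 × 10^-34 J·s) / (8.94 × 10^-10 m)
p = 7.41 × 10^-25 kg·m/s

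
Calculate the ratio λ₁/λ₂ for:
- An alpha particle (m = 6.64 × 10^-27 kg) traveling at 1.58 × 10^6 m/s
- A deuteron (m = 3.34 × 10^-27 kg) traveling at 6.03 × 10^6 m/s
λ₁/λ₂ = 1.92

Using λ = h/(mv):

λ₁ = h/(m₁v₁) = 6.32 × 10^-14 m
λ₂ = h/(m₂v₂) = 3.29 × 10^-14 m

Ratio λ₁/λ₂ = (m₂v₂)/(m₁v₁)
         = (3.34 × 10^-27 kg × 6.03 × 10^6 m/s) / (6.64 × 10^-27 kg × 1.58 × 10^6 m/s)
         = 1.92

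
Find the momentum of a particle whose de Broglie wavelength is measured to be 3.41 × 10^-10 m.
1.94 × 10^-24 kg·m/s

From the de Broglie relation λ = h/p, we solve for p:

p = h/λ
p = (6.626 × 10^-34 J·s) / (3.41 × 10^-10 m)
p = 1.94 × 10^-24 kg·m/s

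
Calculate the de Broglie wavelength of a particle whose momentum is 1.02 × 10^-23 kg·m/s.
6.50 × 10^-11 m

Using the de Broglie relation λ = h/p:

λ = h/p
λ = (6.626 × 10^-34 J·s) / (1.02 × 10^-23 kg·m/s)
λ = 6.50 × 10^-11 m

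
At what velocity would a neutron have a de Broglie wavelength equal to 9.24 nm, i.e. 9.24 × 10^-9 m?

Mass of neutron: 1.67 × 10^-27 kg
4.29 × 10^1 m/s

From λ = h/(mv), solve for v:

v = h/(mλ)
v = (6.626 × 10^-34 J·s) / (1.67 × 10^-27 kg × 9.24 × 10^-9 m)
v = 4.29 × 10^1 m/s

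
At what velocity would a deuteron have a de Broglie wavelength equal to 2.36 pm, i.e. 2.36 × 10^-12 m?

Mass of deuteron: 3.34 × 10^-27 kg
8.41 × 10^4 m/s

From λ = h/(mv), solve for v:

v = h/(mλ)
v = (6.626 × 10^-34 J·s) / (3.34 × 10^-27 kg × 2.36 × 10^-12 m)
v = 8.41 × 10^4 m/s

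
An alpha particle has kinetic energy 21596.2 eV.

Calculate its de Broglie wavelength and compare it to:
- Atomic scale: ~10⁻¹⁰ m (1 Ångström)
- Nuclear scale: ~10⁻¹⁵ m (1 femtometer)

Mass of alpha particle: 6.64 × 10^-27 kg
λ = 9.77 × 10^-14 m, which is between nuclear and atomic scales.

Using λ = h/√(2mKE):

KE = 21596.2 eV = 3.460 × 10^-15 J

λ = h/√(2mKE)
λ = (6.626 × 10^-34 J·s) / √(2 × 6.64 × 10^-27 kg × 3.460 × 10^-15 J)
λ = 9.77 × 10^-14 m

Comparison:
- Atomic scale (10⁻¹⁰ m): λ is 0.00098× this size
- Nuclear scale (10⁻¹⁵ m): λ is 98× this size

The wavelength is between nuclear and atomic scales.

This wavelength is appropriate for probing atomic structure but too large for nuclear physics experiments.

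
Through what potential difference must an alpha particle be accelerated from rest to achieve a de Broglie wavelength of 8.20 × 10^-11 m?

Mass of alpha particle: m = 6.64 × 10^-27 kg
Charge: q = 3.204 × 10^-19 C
1.53 × 10^-2 V

From λ = h/√(2mqV), we solve for V:

λ² = h²/(2mqV)
V = h²/(2mqλ²)
V = (6.626 × 10^-34 J·s)² / (2 × 6.64 × 10^-27 kg × 3.204 × 10^-19 C × (8.20 × 10^-11 m)²)
V = 1.53 × 10^-2 V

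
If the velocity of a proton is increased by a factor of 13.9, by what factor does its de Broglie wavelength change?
The wavelength decreases by a factor of 13.9.

From λ = h/(mv), the wavelength is inversely proportional to velocity:

λ ∝ 1/v

If v → 13.9v, then λ → λ/13.9

When velocity is increased by a factor of 13.9, the wavelength decreases by a factor of 13.9.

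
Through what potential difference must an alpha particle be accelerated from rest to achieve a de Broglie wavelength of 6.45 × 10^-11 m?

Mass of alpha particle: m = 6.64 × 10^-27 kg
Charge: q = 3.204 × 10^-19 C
2.48 × 10^-2 V

From λ = h/√(2mqV), we solve for V:

λ² = h²/(2mqV)
V = h²/(2mqλ²)
V = (6.626 × 10^-34 J·s)² / (2 × 6.64 × 10^-27 kg × 3.204 × 10^-19 C × (6.45 × 10^-11 m)²)
V = 2.48 × 10^-2 V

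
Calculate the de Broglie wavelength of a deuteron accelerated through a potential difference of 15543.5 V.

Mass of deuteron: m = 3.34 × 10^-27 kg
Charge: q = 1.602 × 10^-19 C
1.62 × 10^-13 m

When a particle is accelerated through voltage V, it gains kinetic energy KE = qV.

The de Broglie wavelength is then λ = h/√(2mqV):

λ = h/√(2mqV)
λ = (6.626 × 10^-34 J·s) / √(2 × 3.34 × 10^-27 kg × 1.602 × 10^-19 C × 15543.5 V)
λ = 1.62 × 10^-13 m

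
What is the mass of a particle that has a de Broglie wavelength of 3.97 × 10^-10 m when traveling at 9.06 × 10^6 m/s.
1.84 × 10^-31 kg

From the de Broglie relation λ = h/(mv), we solve for m:

m = h/(λv)
m = (6.626 × 10^-34 J·s) / (3.97 × 10^-10 m × 9.06 × 10^6 m/s)
m = 1.84 × 10^-31 kg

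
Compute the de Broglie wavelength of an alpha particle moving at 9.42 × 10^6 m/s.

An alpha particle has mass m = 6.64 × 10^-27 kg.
1.06 × 10^-14 m

Using the de Broglie relation λ = h/(mv):

λ = h/(mv)
λ = (6.626 × 10^-34 J·s) / (6.64 × 10^-27 kg × 9.42 × 10^6 m/s)
λ = 1.06 × 10^-14 m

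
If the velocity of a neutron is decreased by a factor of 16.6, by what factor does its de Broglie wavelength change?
The wavelength increases by a factor of 16.6.

From λ = h/(mv), the wavelength is inversely proportional to velocity:

λ ∝ 1/v

If v → v/16.6, then λ → 16.6λ

When velocity is decreased by a factor of 16.6, the wavelength increases by a factor of 16.6.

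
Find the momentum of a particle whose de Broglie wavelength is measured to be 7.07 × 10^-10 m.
9.37 × 10^-25 kg·m/s

From the de Broglie relation λ = h/p, we solve for p:

p = h/λ
p = (6.626 × 10^-34 J·s) / (7.07 × 10^-10 m)
p = 9.37 × 10^-25 kg·m/s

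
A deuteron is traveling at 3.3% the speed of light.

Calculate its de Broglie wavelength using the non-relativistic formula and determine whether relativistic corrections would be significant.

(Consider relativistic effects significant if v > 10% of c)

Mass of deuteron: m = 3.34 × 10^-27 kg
No, relativistic corrections are not needed.

Using the non-relativistic de Broglie formula λ = h/(mv):

v = 3.3% × c = 9.893 × 10^6 m/s

λ = h/(mv)
λ = (6.626 × 10^-34 J·s) / (3.34 × 10^-27 kg × 9.893 × 10^6 m/s)
λ = 2.01 × 10^-14 m

Since v = 3.3% of c < 10% of c, relativistic corrections are NOT significant and this non-relativistic result is a good approximation.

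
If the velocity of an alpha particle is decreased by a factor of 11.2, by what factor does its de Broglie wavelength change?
The wavelength increases by a factor of 11.2.

From λ = h/(mv), the wavelength is inversely proportional to velocity:

λ ∝ 1/v

If v → v/11.2, then λ → 11.2λ

When velocity is decreased by a factor of 11.2, the wavelength increases by a factor of 11.2.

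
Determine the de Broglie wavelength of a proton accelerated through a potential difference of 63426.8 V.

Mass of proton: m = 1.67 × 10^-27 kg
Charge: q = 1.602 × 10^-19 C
1.14 × 10^-13 m

When a particle is accelerated through voltage V, it gains kinetic energy KE = qV.

The de Broglie wavelength is then λ = h/√(2mqV):

λ = h/√(2mqV)
λ = (6.626 × 10^-34 J·s) / √(2 × 1.67 × 10^-27 kg × 1.602 × 10^-19 C × 63426.8 V)
λ = 1.14 × 10^-13 m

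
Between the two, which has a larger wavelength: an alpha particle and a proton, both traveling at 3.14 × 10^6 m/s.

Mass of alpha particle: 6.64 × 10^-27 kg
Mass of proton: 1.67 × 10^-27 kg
The proton has the longer wavelength.

Using λ = h/(mv), since both particles have the same velocity, the wavelength depends only on mass.

For alpha particle: λ₁ = h/(m₁v) = 3.18 × 10^-14 m
For proton: λ₂ = h/(m₂v) = 1.26 × 10^-13 m

Since λ ∝ 1/m at constant velocity, the lighter particle has the longer wavelength.

The proton has the longer de Broglie wavelength.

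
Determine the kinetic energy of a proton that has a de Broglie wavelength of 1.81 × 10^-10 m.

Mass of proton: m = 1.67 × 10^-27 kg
4.01 × 10^-21 J (or 0.0250 eV)

From λ = h/√(2mKE), we solve for KE:

λ² = h²/(2mKE)
KE = h²/(2mλ²)
KE = (6.626 × 10^-34 J·s)² / (2 × 1.67 × 10^-27 kg × (1.81 × 10^-10 m)²)
KE = 4.01 × 10^-21 J
KE = 0.0250 eV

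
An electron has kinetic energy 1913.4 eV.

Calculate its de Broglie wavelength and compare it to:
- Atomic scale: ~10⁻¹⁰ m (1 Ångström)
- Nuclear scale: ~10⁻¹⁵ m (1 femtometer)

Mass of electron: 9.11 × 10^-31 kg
λ = 2.80 × 10^-11 m, which is between nuclear and atomic scales.

Using λ = h/√(2mKE):

KE = 1913.4 eV = 3.066 × 10^-16 J

λ = h/√(2mKE)
λ = (6.626 × 10^-34 J·s) / √(2 × 9.11 × 10^-31 kg × 3.066 × 10^-16 J)
λ = 2.80 × 10^-11 m

Comparison:
- Atomic scale (10⁻¹⁰ m): λ is 0.28× this size
- Nuclear scale (10⁻¹⁵ m): λ is 2.8e+04× this size

The wavelength is between nuclear and atomic scales.

This wavelength is appropriate for probing atomic structure but too large for nuclear physics experiments.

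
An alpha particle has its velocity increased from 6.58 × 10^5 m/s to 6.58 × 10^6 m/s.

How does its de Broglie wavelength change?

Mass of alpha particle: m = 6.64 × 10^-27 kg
The wavelength decreases by a factor of 10.

Using λ = h/(mv):

Initial wavelength: λ₁ = h/(mv₁) = 1.52 × 10^-13 m
Final wavelength: λ₂ = h/(mv₂) = 1.52 × 10^-14 m

Since λ ∝ 1/v, when velocity increases by a factor of 10, the wavelength decreases by a factor of 10.

λ₂/λ₁ = v₁/v₂ = 1/10

The wavelength decreases by a factor of 10.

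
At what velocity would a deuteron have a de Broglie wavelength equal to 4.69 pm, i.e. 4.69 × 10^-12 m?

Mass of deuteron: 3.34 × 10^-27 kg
4.23 × 10^4 m/s

From λ = h/(mv), solve for v:

v = h/(mλ)
v = (6.626 × 10^-34 J·s) / (3.34 × 10^-27 kg × 4.69 × 10^-12 m)
v = 4.23 × 10^4 m/s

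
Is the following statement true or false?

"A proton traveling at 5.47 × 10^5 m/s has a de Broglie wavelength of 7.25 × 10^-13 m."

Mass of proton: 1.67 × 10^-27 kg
True

The claim is correct.

Using λ = h/(mv):
λ = (6.626 × 10^-34 J·s) / (1.67 × 10^-27 kg × 5.47 × 10^5 m/s)
λ = 7.25 × 10^-13 m

This matches the claimed value.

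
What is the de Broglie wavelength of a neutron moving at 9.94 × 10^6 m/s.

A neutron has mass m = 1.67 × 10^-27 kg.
3.99 × 10^-14 m

Using the de Broglie relation λ = h/(mv):

λ = h/(mv)
λ = (6.626 × 10^-34 J·s) / (1.67 × 10^-27 kg × 9.94 × 10^6 m/s)
λ = 3.99 × 10^-14 m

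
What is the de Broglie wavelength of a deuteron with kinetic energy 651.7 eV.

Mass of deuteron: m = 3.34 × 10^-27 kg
7.93 × 10^-13 m

Using λ = h/√(2mKE):

First convert KE to Joules: KE = 651.7 eV = 1.044 × 10^-16 J

λ = h/√(2mKE)
λ = (6.626 × 10^-34 J·s) / √(2 × 3.34 × 10^-27 kg × 1.044 × 10^-16 J)
λ = 7.93 × 10^-13 m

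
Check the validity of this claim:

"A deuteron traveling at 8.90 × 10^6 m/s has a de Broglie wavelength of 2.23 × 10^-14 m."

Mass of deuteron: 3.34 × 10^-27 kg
True

The claim is correct.

Using λ = h/(mv):
λ = (6.626 × 10^-34 J·s) / (3.34 × 10^-27 kg × 8.90 × 10^6 m/s)
λ = 2.23 × 10^-14 m

This matches the claimed value.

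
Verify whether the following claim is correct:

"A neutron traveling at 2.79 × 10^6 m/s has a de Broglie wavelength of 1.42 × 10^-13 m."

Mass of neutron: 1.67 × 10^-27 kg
True

The claim is correct.

Using λ = h/(mv):
λ = (6.626 × 10^-34 J·s) / (1.67 × 10^-27 kg × 2.79 × 10^6 m/s)
λ = 1.42 × 10^-13 m

This matches the claimed value.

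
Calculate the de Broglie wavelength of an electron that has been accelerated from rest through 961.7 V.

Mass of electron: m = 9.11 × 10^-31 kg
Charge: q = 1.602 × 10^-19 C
3.95 × 10^-11 m

When a particle is accelerated through voltage V, it gains kinetic energy KE = qV.

The de Broglie wavelength is then λ = h/√(2mqV):

λ = h/√(2mqV)
λ = (6.626 × 10^-34 J·s) / √(2 × 9.11 × 10^-31 kg × 1.602 × 10^-19 C × 961.7 V)
λ = 3.95 × 10^-11 m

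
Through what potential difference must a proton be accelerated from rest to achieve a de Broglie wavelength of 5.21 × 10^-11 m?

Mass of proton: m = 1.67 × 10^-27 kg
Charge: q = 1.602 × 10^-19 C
3.02 × 10^-1 V

From λ = h/√(2mqV), we solve for V:

λ² = h²/(2mqV)
V = h²/(2mqλ²)
V = (6.626 × 10^-34 J·s)² / (2 × 1.67 × 10^-27 kg × 1.602 × 10^-19 C × (5.21 × 10^-11 m)²)
V = 3.02 × 10^-1 V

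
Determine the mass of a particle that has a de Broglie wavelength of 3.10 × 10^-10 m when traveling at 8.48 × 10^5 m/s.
2.52 × 10^-30 kg

From the de Broglie relation λ = h/(mv), we solve for m:

m = h/(λv)
m = (6.626 × 10^-34 J·s) / (3.10 × 10^-10 m × 8.48 × 10^5 m/s)
m = 2.52 × 10^-30 kg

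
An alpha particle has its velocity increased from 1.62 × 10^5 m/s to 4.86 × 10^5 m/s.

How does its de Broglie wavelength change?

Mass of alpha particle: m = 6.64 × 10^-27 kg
The wavelength decreases by a factor of 3.

Using λ = h/(mv):

Initial wavelength: λ₁ = h/(mv₁) = 6.16 × 10^-13 m
Final wavelength: λ₂ = h/(mv₂) = 2.05 × 10^-13 m

Since λ ∝ 1/v, when velocity increases by a factor of 3, the wavelength decreases by a factor of 3.

λ₂/λ₁ = v₁/v₂ = 1/3

The wavelength decreases by a factor of 3.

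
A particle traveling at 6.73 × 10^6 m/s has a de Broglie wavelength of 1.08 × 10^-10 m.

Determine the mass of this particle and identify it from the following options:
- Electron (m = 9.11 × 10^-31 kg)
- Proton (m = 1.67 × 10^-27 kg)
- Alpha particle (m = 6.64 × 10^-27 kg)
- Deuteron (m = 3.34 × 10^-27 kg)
The particle is an electron.

From λ = h/(mv), solve for mass:

m = h/(λv)
m = (6.626 × 10^-34 J·s) / (1.08 × 10^-10 m × 6.73 × 10^6 m/s)
m = 9.12 × 10^-31 kg

Comparing with the listed masses, this is closest to an electron.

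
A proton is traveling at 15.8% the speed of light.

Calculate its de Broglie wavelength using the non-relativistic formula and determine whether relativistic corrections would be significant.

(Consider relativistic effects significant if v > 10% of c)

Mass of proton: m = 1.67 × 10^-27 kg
Yes, relativistic corrections are needed.

Using the non-relativistic de Broglie formula λ = h/(mv):

v = 15.8% × c = 4.737 × 10^7 m/s

λ = h/(mv)
λ = (6.626 × 10^-34 J·s) / (1.67 × 10^-27 kg × 4.737 × 10^7 m/s)
λ = 8.38 × 10^-15 m

Since v = 15.8% of c > 10% of c, relativistic corrections ARE significant and the actual wavelength would differ from this non-relativistic estimate.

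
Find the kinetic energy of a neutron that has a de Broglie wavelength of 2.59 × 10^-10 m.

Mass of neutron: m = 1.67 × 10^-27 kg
1.96 × 10^-21 J (or 0.0122 eV)

From λ = h/√(2mKE), we solve for KE:

λ² = h²/(2mKE)
KE = h²/(2mλ²)
KE = (6.626 × 10^-34 J·s)² / (2 × 1.67 × 10^-27 kg × (2.59 × 10^-10 m)²)
KE = 1.96 × 10^-21 J
KE = 0.0122 eV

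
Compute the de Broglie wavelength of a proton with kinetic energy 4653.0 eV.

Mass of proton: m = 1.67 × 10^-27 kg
4.20 × 10^-13 m

Using λ = h/√(2mKE):

First convert KE to Joules: KE = 4653.0 eV = 7.455 × 10^-16 J

λ = h/√(2mKE)
λ = (6.626 × 10^-34 J·s) / √(2 × 1.67 × 10^-27 kg × 7.455 × 10^-16 J)
λ = 4.20 × 10^-13 m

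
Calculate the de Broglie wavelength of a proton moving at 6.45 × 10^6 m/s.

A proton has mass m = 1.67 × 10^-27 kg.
6.15 × 10^-14 m

Using the de Broglie relation λ = h/(mv):

λ = h/(mv)
λ = (6.626 × 10^-34 J·s) / (1.67 × 10^-27 kg × 6.45 × 10^6 m/s)
λ = 6.15 × 10^-14 m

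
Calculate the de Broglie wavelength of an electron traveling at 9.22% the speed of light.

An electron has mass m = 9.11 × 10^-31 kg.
2.63 × 10^-11 m

Using the de Broglie relation λ = h/(mv):

v = 9.22% × c = 2.764 × 10^7 m/s

λ = h/(mv)
λ = (6.626 × 10^-34 J·s) / (9.11 × 10^-31 kg × 2.764 × 10^7 m/s)
λ = 2.63 × 10^-11 m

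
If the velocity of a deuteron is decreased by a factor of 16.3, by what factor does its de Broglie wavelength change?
The wavelength increases by a factor of 16.3.

From λ = h/(mv), the wavelength is inversely proportional to velocity:

λ ∝ 1/v

If v → v/16.3, then λ → 16.3λ

When velocity is decreased by a factor of 16.3, the wavelength increases by a factor of 16.3.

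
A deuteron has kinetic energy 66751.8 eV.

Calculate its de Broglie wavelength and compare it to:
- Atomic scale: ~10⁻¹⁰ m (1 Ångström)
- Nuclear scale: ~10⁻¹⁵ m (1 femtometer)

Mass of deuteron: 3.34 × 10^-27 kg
λ = 7.84 × 10^-14 m, which is between nuclear and atomic scales.

Using λ = h/√(2mKE):

KE = 66751.8 eV = 1.069 × 10^-14 J

λ = h/√(2mKE)
λ = (6.626 × 10^-34 J·s) / √(2 × 3.34 × 10^-27 kg × 1.069 × 10^-14 J)
λ = 7.84 × 10^-14 m

Comparison:
- Atomic scale (10⁻¹⁰ m): λ is 0.00078× this size
- Nuclear scale (10⁻¹⁵ m): λ is 78× this size

The wavelength is between nuclear and atomic scales.

This wavelength is appropriate for probing atomic structure but too large for nuclear physics experiments.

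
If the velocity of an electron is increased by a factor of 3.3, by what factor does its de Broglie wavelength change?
The wavelength decreases by a factor of 3.3.

From λ = h/(mv), the wavelength is inversely proportional to velocity:

λ ∝ 1/v

If v → 3.3v, then λ → λ/3.3

When velocity is increased by a factor of 3.3, the wavelength decreases by a factor of 3.3.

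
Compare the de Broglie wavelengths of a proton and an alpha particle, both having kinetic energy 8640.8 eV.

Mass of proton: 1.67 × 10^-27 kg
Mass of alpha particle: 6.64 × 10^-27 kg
The proton has the longer wavelength.

Using λ = h/√(2mKE):

For proton: λ₁ = h/√(2m₁KE) = 3.08 × 10^-13 m
For alpha particle: λ₂ = h/√(2m₂KE) = 1.55 × 10^-13 m

Since λ ∝ 1/√m at constant kinetic energy, the lighter particle has the longer wavelength.

The proton has the longer de Broglie wavelength.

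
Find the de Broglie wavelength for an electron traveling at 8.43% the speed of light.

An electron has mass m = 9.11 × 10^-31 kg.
2.88 × 10^-11 m

Using the de Broglie relation λ = h/(mv):

v = 8.43% × c = 2.527 × 10^7 m/s

λ = h/(mv)
λ = (6.626 × 10^-34 J·s) / (9.11 × 10^-31 kg × 2.527 × 10^7 m/s)
λ = 2.88 × 10^-11 m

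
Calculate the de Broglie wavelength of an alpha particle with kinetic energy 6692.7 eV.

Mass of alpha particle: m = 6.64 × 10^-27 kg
1.76 × 10^-13 m

Using λ = h/√(2mKE):

First convert KE to Joules: KE = 6692.7 eV = 1.072 × 10^-15 J

λ = h/√(2mKE)
λ = (6.626 × 10^-34 J·s) / √(2 × 6.64 × 10^-27 kg × 1.072 × 10^-15 J)
λ = 1.76 × 10^-13 m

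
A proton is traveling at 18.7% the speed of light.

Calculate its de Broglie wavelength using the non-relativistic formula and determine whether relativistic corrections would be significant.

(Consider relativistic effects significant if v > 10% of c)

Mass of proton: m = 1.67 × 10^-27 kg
Yes, relativistic corrections are needed.

Using the non-relativistic de Broglie formula λ = h/(mv):

v = 18.7% × c = 5.606 × 10^7 m/s

λ = h/(mv)
λ = (6.626 × 10^-34 J·s) / (1.67 × 10^-27 kg × 5.606 × 10^7 m/s)
λ = 7.08 × 10^-15 m

Since v = 18.7% of c > 10% of c, relativistic corrections ARE significant and the actual wavelength would differ from this non-relativistic estimate.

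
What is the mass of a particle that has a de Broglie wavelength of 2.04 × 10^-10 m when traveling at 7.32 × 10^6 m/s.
4.44 × 10^-31 kg

From the de Broglie relation λ = h/(mv), we solve for m:

m = h/(λv)
m = (6.626 × 10^-34 J·s) / (2.04 × 10^-10 m × 7.32 × 10^6 m/s)
m = 4.44 × 10^-31 kg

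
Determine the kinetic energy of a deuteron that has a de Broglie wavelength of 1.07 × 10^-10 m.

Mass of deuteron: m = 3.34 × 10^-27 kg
5.74 × 10^-21 J (or 0.0358 eV)

From λ = h/√(2mKE), we solve for KE:

λ² = h²/(2mKE)
KE = h²/(2mλ²)
KE = (6.626 × 10^-34 J·s)² / (2 × 3.34 × 10^-27 kg × (1.07 × 10^-10 m)²)
KE = 5.74 × 10^-21 J
KE = 0.0358 eV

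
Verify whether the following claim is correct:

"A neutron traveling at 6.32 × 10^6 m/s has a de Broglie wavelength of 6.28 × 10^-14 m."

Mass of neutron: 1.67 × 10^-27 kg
True

The claim is correct.

Using λ = h/(mv):
λ = (6.626 × 10^-34 J·s) / (1.67 × 10^-27 kg × 6.32 × 10^6 m/s)
λ = 6.28 × 10^-14 m

This matches the claimed value.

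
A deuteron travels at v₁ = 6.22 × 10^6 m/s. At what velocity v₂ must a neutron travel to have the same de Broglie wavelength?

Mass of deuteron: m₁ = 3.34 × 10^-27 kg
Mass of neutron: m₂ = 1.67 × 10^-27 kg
v₂ = 1.24 × 10^7 m/s

For equal de Broglie wavelengths: λ₁ = λ₂

h/(m₁v₁) = h/(m₂v₂)
m₁v₁ = m₂v₂
v₂ = v₁ · (m₁/m₂)

v₂ = 6.22 × 10^6 m/s × (3.34 × 10^-27 kg / 1.67 × 10^-27 kg)
v₂ = 1.24 × 10^7 m/s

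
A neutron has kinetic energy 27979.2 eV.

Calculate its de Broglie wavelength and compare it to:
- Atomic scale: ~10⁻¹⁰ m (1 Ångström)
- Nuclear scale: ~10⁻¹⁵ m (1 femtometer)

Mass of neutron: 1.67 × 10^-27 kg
λ = 1.71 × 10^-13 m, which is between nuclear and atomic scales.

Using λ = h/√(2mKE):

KE = 27979.2 eV = 4.483 × 10^-15 J

λ = h/√(2mKE)
λ = (6.626 × 10^-34 J·s) / √(2 × 1.67 × 10^-27 kg × 4.483 × 10^-15 J)
λ = 1.71 × 10^-13 m

Comparison:
- Atomic scale (10⁻¹⁰ m): λ is 0.0017× this size
- Nuclear scale (10⁻¹⁵ m): λ is 1.7e+02× this size

The wavelength is between nuclear and atomic scales.

This wavelength is appropriate for probing atomic structure but too large for nuclear physics experiments.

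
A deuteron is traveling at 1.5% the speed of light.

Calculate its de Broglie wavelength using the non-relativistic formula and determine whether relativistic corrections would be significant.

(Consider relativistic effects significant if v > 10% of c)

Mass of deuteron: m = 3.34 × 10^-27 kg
No, relativistic corrections are not needed.

Using the non-relativistic de Broglie formula λ = h/(mv):

v = 1.5% × c = 4.497 × 10^6 m/s

λ = h/(mv)
λ = (6.626 × 10^-34 J·s) / (3.34 × 10^-27 kg × 4.497 × 10^6 m/s)
λ = 4.41 × 10^-14 m

Since v = 1.5% of c < 10% of c, relativistic corrections are NOT significant and this non-relativistic result is a good approximation.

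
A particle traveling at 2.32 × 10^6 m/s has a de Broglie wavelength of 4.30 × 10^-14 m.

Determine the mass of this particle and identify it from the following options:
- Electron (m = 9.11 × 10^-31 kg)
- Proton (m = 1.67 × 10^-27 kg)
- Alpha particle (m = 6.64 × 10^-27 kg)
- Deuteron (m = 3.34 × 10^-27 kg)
The particle is an alpha particle.

From λ = h/(mv), solve for mass:

m = h/(λv)
m = (6.626 × 10^-34 J·s) / (4.30 × 10^-14 m × 2.32 × 10^6 m/s)
m = 6.64 × 10^-27 kg

Comparing with the listed masses, this is closest to an alpha particle.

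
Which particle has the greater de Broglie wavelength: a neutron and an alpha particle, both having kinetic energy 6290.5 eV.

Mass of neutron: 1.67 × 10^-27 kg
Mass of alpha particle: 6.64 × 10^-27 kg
The neutron has the longer wavelength.

Using λ = h/√(2mKE):

For neutron: λ₁ = h/√(2m₁KE) = 3.61 × 10^-13 m
For alpha particle: λ₂ = h/√(2m₂KE) = 1.81 × 10^-13 m

Since λ ∝ 1/√m at constant kinetic energy, the lighter particle has the longer wavelength.

The neutron has the longer de Broglie wavelength.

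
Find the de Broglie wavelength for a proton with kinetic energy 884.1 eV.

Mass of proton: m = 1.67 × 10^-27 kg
9.63 × 10^-13 m

Using λ = h/√(2mKE):

First convert KE to Joules: KE = 884.1 eV = 1.416 × 10^-16 J

λ = h/√(2mKE)
λ = (6.626 × 10^-34 J·s) / √(2 × 1.67 × 10^-27 kg × 1.416 × 10^-16 J)
λ = 9.63 × 10^-13 m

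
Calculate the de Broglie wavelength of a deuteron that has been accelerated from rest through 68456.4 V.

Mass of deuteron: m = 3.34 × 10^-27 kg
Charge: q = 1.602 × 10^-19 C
7.74 × 10^-14 m

When a particle is accelerated through voltage V, it gains kinetic energy KE = qV.

The de Broglie wavelength is then λ = h/√(2mqV):

λ = h/√(2mqV)
λ = (6.626 × 10^-34 J·s) / √(2 × 3.34 × 10^-27 kg × 1.602 × 10^-19 C × 68456.4 V)
λ = 7.74 × 10^-14 m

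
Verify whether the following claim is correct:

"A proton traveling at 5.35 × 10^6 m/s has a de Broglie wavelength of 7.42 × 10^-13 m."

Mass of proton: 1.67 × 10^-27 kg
False

The claim is incorrect.

Using λ = h/(mv):
λ = (6.626 × 10^-34 J·s) / (1.67 × 10^-27 kg × 5.35 × 10^6 m/s)
λ = 7.42 × 10^-14 m

The actual wavelength differs from the claimed 7.42 × 10^-13 m.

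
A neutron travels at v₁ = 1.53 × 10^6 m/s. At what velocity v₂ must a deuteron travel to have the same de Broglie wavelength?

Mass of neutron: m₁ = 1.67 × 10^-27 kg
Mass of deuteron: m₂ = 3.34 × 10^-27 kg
v₂ = 7.65 × 10^5 m/s

For equal de Broglie wavelengths: λ₁ = λ₂

h/(m₁v₁) = h/(m₂v₂)
m₁v₁ = m₂v₂
v₂ = v₁ · (m₁/m₂)

v₂ = 1.53 × 10^6 m/s × (1.67 × 10^-27 kg / 3.34 × 10^-27 kg)
v₂ = 7.65 × 10^5 m/s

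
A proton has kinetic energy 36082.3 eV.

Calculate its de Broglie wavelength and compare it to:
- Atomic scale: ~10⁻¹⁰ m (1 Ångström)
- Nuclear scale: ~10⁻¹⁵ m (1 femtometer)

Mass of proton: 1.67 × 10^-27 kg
λ = 1.51 × 10^-13 m, which is between nuclear and atomic scales.

Using λ = h/√(2mKE):

KE = 36082.3 eV = 5.781 × 10^-15 J

λ = h/√(2mKE)
λ = (6.626 × 10^-34 J·s) / √(2 × 1.67 × 10^-27 kg × 5.781 × 10^-15 J)
λ = 1.51 × 10^-13 m

Comparison:
- Atomic scale (10⁻¹⁰ m): λ is 0.0015× this size
- Nuclear scale (10⁻¹⁵ m): λ is 1.5e+02× this size

The wavelength is between nuclear and atomic scales.

This wavelength is appropriate for probing atomic structure but too large for nuclear physics experiments.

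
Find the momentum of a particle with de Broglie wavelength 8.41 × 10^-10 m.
7.88 × 10^-25 kg·m/s

From the de Broglie relation λ = h/p, we solve for p:

p = h/λ
p = (6.626 × 10^-34 J·s) / (8.41 × 10^-10 m)
p = 7.88 × 10^-25 kg·m/s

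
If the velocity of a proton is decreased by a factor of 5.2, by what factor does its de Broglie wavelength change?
The wavelength increases by a factor of 5.2.

From λ = h/(mv), the wavelength is inversely proportional to velocity:

λ ∝ 1/v

If v → v/5.2, then λ → 5.2λ

When velocity is decreased by a factor of 5.2, the wavelength increases by a factor of 5.2.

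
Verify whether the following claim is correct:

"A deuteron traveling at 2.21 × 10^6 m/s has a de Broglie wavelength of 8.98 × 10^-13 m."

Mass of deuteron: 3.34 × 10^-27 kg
False

The claim is incorrect.

Using λ = h/(mv):
λ = (6.626 × 10^-34 J·s) / (3.34 × 10^-27 kg × 2.21 × 10^6 m/s)
λ = 8.98 × 10^-14 m

The actual wavelength differs from the claimed 8.98 × 10^-13 m.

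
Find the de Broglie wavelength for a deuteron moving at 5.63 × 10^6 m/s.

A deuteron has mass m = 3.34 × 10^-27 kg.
3.52 × 10^-14 m

Using the de Broglie relation λ = h/(mv):

λ = h/(mv)
λ = (6.626 × 10^-34 J·s) / (3.34 × 10^-27 kg × 5.63 × 10^6 m/s)
λ = 3.52 × 10^-14 m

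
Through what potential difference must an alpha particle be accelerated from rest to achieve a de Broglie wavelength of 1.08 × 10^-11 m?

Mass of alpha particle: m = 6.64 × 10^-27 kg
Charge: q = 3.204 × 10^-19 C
8.85 × 10^-1 V

From λ = h/√(2mqV), we solve for V:

λ² = h²/(2mqV)
V = h²/(2mqλ²)
V = (6.626 × 10^-34 J·s)² / (2 × 6.64 × 10^-27 kg × 3.204 × 10^-19 C × (1.08 × 10^-11 m)²)
V = 8.85 × 10^-1 V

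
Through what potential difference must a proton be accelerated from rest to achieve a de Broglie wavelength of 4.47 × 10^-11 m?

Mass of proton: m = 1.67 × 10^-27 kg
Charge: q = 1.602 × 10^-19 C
4.11 × 10^-1 V

From λ = h/√(2mqV), we solve for V:

λ² = h²/(2mqV)
V = h²/(2mqλ²)
V = (6.626 × 10^-34 J·s)² / (2 × 1.67 × 10^-27 kg × 1.602 × 10^-19 C × (4.47 × 10^-11 m)²)
V = 4.11 × 10^-1 V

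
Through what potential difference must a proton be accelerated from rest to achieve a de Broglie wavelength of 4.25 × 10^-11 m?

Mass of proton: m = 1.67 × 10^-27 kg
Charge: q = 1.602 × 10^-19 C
4.54 × 10^-1 V

From λ = h/√(2mqV), we solve for V:

λ² = h²/(2mqV)
V = h²/(2mqλ²)
V = (6.626 × 10^-34 J·s)² / (2 × 1.67 × 10^-27 kg × 1.602 × 10^-19 C × (4.25 × 10^-11 m)²)
V = 4.54 × 10^-1 V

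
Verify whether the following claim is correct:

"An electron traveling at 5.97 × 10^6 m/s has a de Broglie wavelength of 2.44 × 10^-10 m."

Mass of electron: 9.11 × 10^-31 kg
False

The claim is incorrect.

Using λ = h/(mv):
λ = (6.626 × 10^-34 J·s) / (9.11 × 10^-31 kg × 5.97 × 10^6 m/s)
λ = 1.22 × 10^-10 m

The actual wavelength differs from the claimed 2.44 × 10^-10 m.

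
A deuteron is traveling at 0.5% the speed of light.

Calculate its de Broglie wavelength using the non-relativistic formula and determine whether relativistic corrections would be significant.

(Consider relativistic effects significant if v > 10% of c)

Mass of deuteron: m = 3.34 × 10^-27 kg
No, relativistic corrections are not needed.

Using the non-relativistic de Broglie formula λ = h/(mv):

v = 0.5% × c = 1.499 × 10^6 m/s

λ = h/(mv)
λ = (6.626 × 10^-34 J·s) / (3.34 × 10^-27 kg × 1.499 × 10^6 m/s)
λ = 1.32 × 10^-13 m

Since v = 0.5% of c < 10% of c, relativistic corrections are NOT significant and this non-relativistic result is a good approximation.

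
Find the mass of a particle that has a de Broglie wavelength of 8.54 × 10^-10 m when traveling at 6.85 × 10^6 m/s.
1.13 × 10^-31 kg

From the de Broglie relation λ = h/(mv), we solve for m:

m = h/(λv)
m = (6.626 × 10^-34 J·s) / (8.54 × 10^-10 m × 6.85 × 10^6 m/s)
m = 1.13 × 10^-31 kg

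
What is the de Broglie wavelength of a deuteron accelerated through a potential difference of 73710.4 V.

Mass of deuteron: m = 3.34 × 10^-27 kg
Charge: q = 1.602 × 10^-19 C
7.46 × 10^-14 m

When a particle is accelerated through voltage V, it gains kinetic energy KE = qV.

The de Broglie wavelength is then λ = h/√(2mqV):

λ = h/√(2mqV)
λ = (6.626 × 10^-34 J·s) / √(2 × 3.34 × 10^-27 kg × 1.602 × 10^-19 C × 73710.4 V)
λ = 7.46 × 10^-14 m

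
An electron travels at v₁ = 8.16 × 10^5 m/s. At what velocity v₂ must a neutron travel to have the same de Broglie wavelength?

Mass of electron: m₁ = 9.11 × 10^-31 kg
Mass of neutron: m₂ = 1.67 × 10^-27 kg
v₂ = 4.45 × 10^2 m/s

For equal de Broglie wavelengths: λ₁ = λ₂

h/(m₁v₁) = h/(m₂v₂)
m₁v₁ = m₂v₂
v₂ = v₁ · (m₁/m₂)

v₂ = 8.16 × 10^5 m/s × (9.11 × 10^-31 kg / 1.67 × 10^-27 kg)
v₂ = 4.45 × 10^2 m/s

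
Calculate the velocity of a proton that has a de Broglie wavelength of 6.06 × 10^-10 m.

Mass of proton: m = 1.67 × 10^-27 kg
6.55 × 10^2 m/s

From the de Broglie relation λ = h/(mv), we solve for v:

v = h/(mλ)
v = (6.626 × 10^-34 J·s) / (1.67 × 10^-27 kg × 6.06 × 10^-10 m)
v = 6.55 × 10^2 m/s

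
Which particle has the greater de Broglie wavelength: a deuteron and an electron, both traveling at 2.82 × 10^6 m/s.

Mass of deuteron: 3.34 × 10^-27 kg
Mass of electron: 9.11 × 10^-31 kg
The electron has the longer wavelength.

Using λ = h/(mv), since both particles have the same velocity, the wavelength depends only on mass.

For deuteron: λ₁ = h/(m₁v) = 7.03 × 10^-14 m
For electron: λ₂ = h/(m₂v) = 2.58 × 10^-10 m

Since λ ∝ 1/m at constant velocity, the lighter particle has the longer wavelength.

The electron has the longer de Broglie wavelength.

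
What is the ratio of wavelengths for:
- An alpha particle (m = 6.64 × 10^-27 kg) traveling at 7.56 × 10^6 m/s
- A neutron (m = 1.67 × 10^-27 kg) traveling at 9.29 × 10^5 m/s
λ₁/λ₂ = 0.0309

Using λ = h/(mv):

λ₁ = h/(m₁v₁) = 1.32 × 10^-14 m
λ₂ = h/(m₂v₂) = 4.27 × 10^-13 m

Ratio λ₁/λ₂ = (m₂v₂)/(m₁v₁)
         = (1.67 × 10^-27 kg × 9.29 × 10^5 m/s) / (6.64 × 10^-27 kg × 7.56 × 10^6 m/s)
         = 0.0309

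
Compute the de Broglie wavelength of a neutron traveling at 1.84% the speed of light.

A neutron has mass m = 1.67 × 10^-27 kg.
7.19 × 10^-14 m

Using the de Broglie relation λ = h/(mv):

v = 1.84% × c = 5.516 × 10^6 m/s

λ = h/(mv)
λ = (6.626 × 10^-34 J·s) / (1.67 × 10^-27 kg × 5.516 × 10^6 m/s)
λ = 7.19 × 10^-14 m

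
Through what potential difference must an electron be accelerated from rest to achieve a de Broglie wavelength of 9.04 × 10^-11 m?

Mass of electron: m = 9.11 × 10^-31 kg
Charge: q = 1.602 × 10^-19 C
184 V

From λ = h/√(2mqV), we solve for V:

λ² = h²/(2mqV)
V = h²/(2mqλ²)
V = (6.626 × 10^-34 J·s)² / (2 × 9.11 × 10^-31 kg × 1.602 × 10^-19 C × (9.04 × 10^-11 m)²)
V = 184 V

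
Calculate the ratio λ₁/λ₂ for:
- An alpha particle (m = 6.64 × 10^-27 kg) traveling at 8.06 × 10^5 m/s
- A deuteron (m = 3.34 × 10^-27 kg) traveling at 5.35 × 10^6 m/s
λ₁/λ₂ = 3.34

Using λ = h/(mv):

λ₁ = h/(m₁v₁) = 1.24 × 10^-13 m
λ₂ = h/(m₂v₂) = 3.71 × 10^-14 m

Ratio λ₁/λ₂ = (m₂v₂)/(m₁v₁)
         = (3.34 × 10^-27 kg × 5.35 × 10^6 m/s) / (6.64 × 10^-27 kg × 8.06 × 10^5 m/s)
         = 3.34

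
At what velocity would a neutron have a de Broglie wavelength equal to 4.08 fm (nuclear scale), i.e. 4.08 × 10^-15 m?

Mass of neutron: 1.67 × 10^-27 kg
9.72 × 10^7 m/s

From λ = h/(mv), solve for v:

v = h/(mλ)
v = (6.626 × 10^-34 J·s) / (1.67 × 10^-27 kg × 4.08 × 10^-15 m)
v = 9.72 × 10^7 m/s

Note: This velocity is 32.4% of the speed of light, so relativistic corrections would be needed for a more accurate calculation.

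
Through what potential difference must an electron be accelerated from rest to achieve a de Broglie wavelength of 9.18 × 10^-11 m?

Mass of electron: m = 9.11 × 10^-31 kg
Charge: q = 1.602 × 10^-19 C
178 V

From λ = h/√(2mqV), we solve for V:

λ² = h²/(2mqV)
V = h²/(2mqλ²)
V = (6.626 × 10^-34 J·s)² / (2 × 9.11 × 10^-31 kg × 1.602 × 10^-19 C × (9.18 × 10^-11 m)²)
V = 178 V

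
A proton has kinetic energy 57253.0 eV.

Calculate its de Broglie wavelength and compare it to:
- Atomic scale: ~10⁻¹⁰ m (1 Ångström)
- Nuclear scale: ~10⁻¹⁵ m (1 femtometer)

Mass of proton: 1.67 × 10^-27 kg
λ = 1.20 × 10^-13 m, which is between nuclear and atomic scales.

Using λ = h/√(2mKE):

KE = 57253.0 eV = 9.173 × 10^-15 J

λ = h/√(2mKE)
λ = (6.626 × 10^-34 J·s) / √(2 × 1.67 × 10^-27 kg × 9.173 × 10^-15 J)
λ = 1.20 × 10^-13 m

Comparison:
- Atomic scale (10⁻¹⁰ m): λ is 0.0012× this size
- Nuclear scale (10⁻¹⁵ m): λ is 1.2e+02× this size

The wavelength is between nuclear and atomic scales.

This wavelength is appropriate for probing atomic structure but too large for nuclear physics experiments.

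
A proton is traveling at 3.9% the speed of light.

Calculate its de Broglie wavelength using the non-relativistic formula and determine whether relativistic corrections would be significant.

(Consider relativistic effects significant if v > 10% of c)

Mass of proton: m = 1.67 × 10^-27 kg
No, relativistic corrections are not needed.

Using the non-relativistic de Broglie formula λ = h/(mv):

v = 3.9% × c = 1.169 × 10^7 m/s

λ = h/(mv)
λ = (6.626 × 10^-34 J·s) / (1.67 × 10^-27 kg × 1.169 × 10^7 m/s)
λ = 3.39 × 10^-14 m

Since v = 3.9% of c < 10% of c, relativistic corrections are NOT significant and this non-relativistic result is a good approximation.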